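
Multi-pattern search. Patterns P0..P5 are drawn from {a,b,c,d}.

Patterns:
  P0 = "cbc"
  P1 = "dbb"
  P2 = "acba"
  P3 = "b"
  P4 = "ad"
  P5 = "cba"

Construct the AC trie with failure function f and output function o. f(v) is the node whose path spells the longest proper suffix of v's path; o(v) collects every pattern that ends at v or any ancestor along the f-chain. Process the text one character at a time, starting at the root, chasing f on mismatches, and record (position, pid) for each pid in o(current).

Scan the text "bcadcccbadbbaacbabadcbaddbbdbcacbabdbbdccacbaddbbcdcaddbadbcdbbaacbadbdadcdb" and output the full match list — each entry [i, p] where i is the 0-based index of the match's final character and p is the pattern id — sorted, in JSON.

Build automaton:
Trie (insert patterns):
  0='ε' goto a→7 b→11 c→1 d→4
  1='c' goto b→2
  2='cb' goto a→13 c→3
  3='cbc' goto ·  ←P0
  4='d' goto b→5
  5='db' goto b→6
  6='dbb' goto ·  ←P1
  7='a' goto c→8 d→12
  8='ac' goto b→9
  9='acb' goto a→10
  10='acba' goto ·  ←P2
  11='b' goto ·  ←P3
  12='ad' goto ·  ←P4
  13='cba' goto ·  ←P5

Failure links (BFS by depth):
  n1('c'): parent n0 fail=0; on 'c' 0 → fail=0;  out ∅∪∅=∅
  n4('d'): parent n0 fail=0; on 'd' 0 → fail=0;  out ∅∪∅=∅
  n7('a'): parent n0 fail=0; on 'a' 0 → fail=0;  out ∅∪∅=∅
  n11('b'): parent n0 fail=0; on 'b' 0 → fail=0;  out {3}∪∅={3}
  n2('cb'): parent n1 fail=0; on 'b' 0 → fail=11;  out ∅∪{3}={3}
  n5('db'): parent n4 fail=0; on 'b' 0 → fail=11;  out ∅∪{3}={3}
  n8('ac'): parent n7 fail=0; on 'c' 0 → fail=1;  out ∅∪∅=∅
  n12('ad'): parent n7 fail=0; on 'd' 0 → fail=4;  out {4}∪∅={4}
  n3('cbc'): parent n2 fail=11; on 'c' 11→0 → fail=1;  out {0}∪∅={0}
  n6('dbb'): parent n5 fail=11; on 'b' 11→0 → fail=11;  out {1}∪{3}={1,3}
  n9('acb'): parent n8 fail=1; on 'b' 1 → fail=2;  out ∅∪{3}={3}
  n13('cba'): parent n2 fail=11; on 'a' 11→0 → fail=7;  out {5}∪∅={5}
  n10('acba'): parent n9 fail=2; on 'a' 2 → fail=13;  out {2}∪{5}={2,5}

Text stream:
[0] read 'b'  n0⇒n11  ** P3@[0:0]
[1] read 'c'  n11⇒n1 ·f
[2] read 'a'  n1⇒n7 ·f
[3] read 'd'  n7⇒n12  ** P4@[2:3]
[4] read 'c'  n12⇒n1 ·f
[5] read 'c'  n1⇒n1 ·f
[6] read 'c'  n1⇒n1 ·f
[7] read 'b'  n1⇒n2  ** P3@[7:7]
[8] read 'a'  n2⇒n13  ** P5@[6:8]
[9] read 'd'  n13⇒n12 ·f  ** P4@[8:9]
[10] read 'b'  n12⇒n5 ·f  ** P3@[10:10]
[11] read 'b'  n5⇒n6  ** P1@[9:11],P3@[11:11]
[12] read 'a'  n6⇒n7 ·f
[13] read 'a'  n7⇒n7 ·f
[14] read 'c'  n7⇒n8
[15] read 'b'  n8⇒n9  ** P3@[15:15]
[16] read 'a'  n9⇒n10  ** P2@[13:16],P5@[14:16]
[17] read 'b'  n10⇒n11 ·f  ** P3@[17:17]
[18] read 'a'  n11⇒n7 ·f
[19] read 'd'  n7⇒n12  ** P4@[18:19]
[20] read 'c'  n12⇒n1 ·f
[21] read 'b'  n1⇒n2  ** P3@[21:21]
[22] read 'a'  n2⇒n13  ** P5@[20:22]
[23] read 'd'  n13⇒n12 ·f  ** P4@[22:23]
[24] read 'd'  n12⇒n4 ·f
[25] read 'b'  n4⇒n5  ** P3@[25:25]
[26] read 'b'  n5⇒n6  ** P1@[24:26],P3@[26:26]
[27] read 'd'  n6⇒n4 ·f
[28] read 'b'  n4⇒n5  ** P3@[28:28]
[29] read 'c'  n5⇒n1 ·f
[30] read 'a'  n1⇒n7 ·f
[31] read 'c'  n7⇒n8
[32] read 'b'  n8⇒n9  ** P3@[32:32]
[33] read 'a'  n9⇒n10  ** P2@[30:33],P5@[31:33]
[34] read 'b'  n10⇒n11 ·f  ** P3@[34:34]
[35] read 'd'  n11⇒n4 ·f
[36] read 'b'  n4⇒n5  ** P3@[36:36]
[37] read 'b'  n5⇒n6  ** P1@[35:37],P3@[37:37]
[38] read 'd'  n6⇒n4 ·f
[39] read 'c'  n4⇒n1 ·f
[40] read 'c'  n1⇒n1 ·f
[41] read 'a'  n1⇒n7 ·f
[42] read 'c'  n7⇒n8
[43] read 'b'  n8⇒n9  ** P3@[43:43]
[44] read 'a'  n9⇒n10  ** P2@[41:44],P5@[42:44]
[45] read 'd'  n10⇒n12 ·f  ** P4@[44:45]
[46] read 'd'  n12⇒n4 ·f
[47] read 'b'  n4⇒n5  ** P3@[47:47]
[48] read 'b'  n5⇒n6  ** P1@[46:48],P3@[48:48]
[49] read 'c'  n6⇒n1 ·f
[50] read 'd'  n1⇒n4 ·f
[51] read 'c'  n4⇒n1 ·f
[52] read 'a'  n1⇒n7 ·f
[53] read 'd'  n7⇒n12  ** P4@[52:53]
[54] read 'd'  n12⇒n4 ·f
[55] read 'b'  n4⇒n5  ** P3@[55:55]
[56] read 'a'  n5⇒n7 ·f
[57] read 'd'  n7⇒n12  ** P4@[56:57]
[58] read 'b'  n12⇒n5 ·f  ** P3@[58:58]
[59] read 'c'  n5⇒n1 ·f
[60] read 'd'  n1⇒n4 ·f
[61] read 'b'  n4⇒n5  ** P3@[61:61]
[62] read 'b'  n5⇒n6  ** P1@[60:62],P3@[62:62]
[63] read 'a'  n6⇒n7 ·f
[64] read 'a'  n7⇒n7 ·f
[65] read 'c'  n7⇒n8
[66] read 'b'  n8⇒n9  ** P3@[66:66]
[67] read 'a'  n9⇒n10  ** P2@[64:67],P5@[65:67]
[68] read 'd'  n10⇒n12 ·f  ** P4@[67:68]
[69] read 'b'  n12⇒n5 ·f  ** P3@[69:69]
[70] read 'd'  n5⇒n4 ·f
[71] read 'a'  n4⇒n7 ·f
[72] read 'd'  n7⇒n12  ** P4@[71:72]
[73] read 'c'  n12⇒n1 ·f
[74] read 'd'  n1⇒n4 ·f
[75] read 'b'  n4⇒n5  ** P3@[75:75]

Matches: [[0,3],[3,4],[7,3],[8,5],[9,4],[10,3],[11,1],[11,3],[15,3],[16,2],[16,5],[17,3],[19,4],[21,3],[22,5],[23,4],[25,3],[26,1],[26,3],[28,3],[32,3],[33,2],[33,5],[34,3],[36,3],[37,1],[37,3],[43,3],[44,2],[44,5],[45,4],[47,3],[48,1],[48,3],[53,4],[55,3],[57,4],[58,3],[61,3],[62,1],[62,3],[66,3],[67,2],[67,5],[68,4],[69,3],[72,4],[75,3]]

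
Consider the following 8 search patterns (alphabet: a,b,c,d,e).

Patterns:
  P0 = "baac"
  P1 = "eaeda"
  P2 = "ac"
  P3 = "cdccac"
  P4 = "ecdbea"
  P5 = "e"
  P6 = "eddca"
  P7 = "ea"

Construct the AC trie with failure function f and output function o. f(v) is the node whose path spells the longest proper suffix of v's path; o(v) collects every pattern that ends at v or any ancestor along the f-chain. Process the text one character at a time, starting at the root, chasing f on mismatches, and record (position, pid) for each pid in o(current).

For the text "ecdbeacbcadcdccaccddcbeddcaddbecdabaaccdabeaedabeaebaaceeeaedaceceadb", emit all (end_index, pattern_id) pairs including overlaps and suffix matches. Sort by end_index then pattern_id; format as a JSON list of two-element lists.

Build automaton:
Trie (insert patterns):
  0='ε' goto a→10 b→1 c→12 e→5
  1='b' goto a→2
  2='ba' goto a→3
  3='baa' goto c→4
  4='baac' goto ·  ←P0
  5='e' goto a→6 c→18 d→23  ←P5
  6='ea' goto e→7  ←P7
  7='eae' goto d→8
  8='eaed' goto a→9
  9='eaeda' goto ·  ←P1
  10='a' goto c→11
  11='ac' goto ·  ←P2
  12='c' goto d→13
  13='cd' goto c→14
  14='cdc' goto c→15
  15='cdcc' goto a→16
  16='cdcca' goto c→17
  17='cdccac' goto ·  ←P3
  18='ec' goto d→19
  19='ecd' goto b→20
  20='ecdb' goto e→21
  21='ecdbe' goto a→22
  22='ecdbea' goto ·  ←P4
  23='ed' goto d→24
  24='edd' goto c→25
  25='eddc' goto a→26
  26='eddca' goto ·  ←P6

BFS fail/out derivation:
  n1('b'): parent n0 fail=0; on 'b' 0 → fail=0;  out ∅∪∅=∅
  n5('e'): parent n0 fail=0; on 'e' 0 → fail=0;  out {5}∪∅={5}
  n10('a'): parent n0 fail=0; on 'a' 0 → fail=0;  out ∅∪∅=∅
  n12('c'): parent n0 fail=0; on 'c' 0 → fail=0;  out ∅∪∅=∅
  n2('ba'): parent n1 fail=0; on 'a' 0 → fail=10;  out ∅∪∅=∅
  n6('ea'): parent n5 fail=0; on 'a' 0 → fail=10;  out {7}∪∅={7}
  n11('ac'): parent n10 fail=0; on 'c' 0 → fail=12;  out {2}∪∅={2}
  n13('cd'): parent n12 fail=0; on 'd' 0 → fail=0;  out ∅∪∅=∅
  n18('ec'): parent n5 fail=0; on 'c' 0 → fail=12;  out ∅∪∅=∅
  n23('ed'): parent n5 fail=0; on 'd' 0 → fail=0;  out ∅∪∅=∅
  n3('baa'): parent n2 fail=10; on 'a' 10→0 → fail=10;  out ∅∪∅=∅
  n7('eae'): parent n6 fail=10; on 'e' 10→0 → fail=5;  out ∅∪{5}={5}
  n14('cdc'): parent n13 fail=0; on 'c' 0 → fail=12;  out ∅∪∅=∅
  n19('ecd'): parent n18 fail=12; on 'd' 12 → fail=13;  out ∅∪∅=∅
  n24('edd'): parent n23 fail=0; on 'd' 0 → fail=0;  out ∅∪∅=∅
  n4('baac'): parent n3 fail=10; on 'c' 10 → fail=11;  out {0}∪{2}={0,2}
  n8('eaed'): parent n7 fail=5; on 'd' 5 → fail=23;  out ∅∪∅=∅
  n15('cdcc'): parent n14 fail=12; on 'c' 12→0 → fail=12;  out ∅∪∅=∅
  n20('ecdb'): parent n19 fail=13; on 'b' 13→0 → fail=1;  out ∅∪∅=∅
  n25('eddc'): parent n24 fail=0; on 'c' 0 → fail=12;  out ∅∪∅=∅
  n9('eaeda'): parent n8 fail=23; on 'a' 23→0 → fail=10;  out {1}∪∅={1}
  n16('cdcca'): parent n15 fail=12; on 'a' 12→0 → fail=10;  out ∅∪∅=∅
  n21('ecdbe'): parent n20 fail=1; on 'e' 1→0 → fail=5;  out ∅∪{5}={5}
  n26('eddca'): parent n25 fail=12; on 'a' 12→0 → fail=10;  out {6}∪∅={6}
  n17('cdccac'): parent n16 fail=10; on 'c' 10 → fail=11;  out {3}∪{2}={2,3}
  n22('ecdbea'): parent n21 fail=5; on 'a' 5 → fail=6;  out {4}∪{7}={4,7}

Run:
pos 0 'e': at 5  ** P5@[0:0]
pos 1 'c': at 18
pos 2 'd': at 19
pos 3 'b': at 20
pos 4 'e': at 21  ** P5@[4:4]
pos 5 'a': at 22  ** P4@[0:5],P7@[4:5]
pos 6 'c': at 11 ·f  ** P2@[5:6]
pos 7 'b': at 1 ·f
pos 8 'c': at 12 ·f
pos 9 'a': at 10 ·f
pos 10 'd': at 0 ·f
pos 11 'c': at 12
pos 12 'd': at 13
pos 13 'c': at 14
pos 14 'c': at 15
pos 15 'a': at 16
pos 16 'c': at 17  ** P2@[15:16],P3@[11:16]
pos 17 'c': at 12 ·f
pos 18 'd': at 13
pos 19 'd': at 0 ·f
pos 20 'c': at 12
pos 21 'b': at 1 ·f
pos 22 'e': at 5 ·f  ** P5@[22:22]
pos 23 'd': at 23
pos 24 'd': at 24
pos 25 'c': at 25
pos 26 'a': at 26  ** P6@[22:26]
pos 27 'd': at 0 ·f
pos 28 'd': at 0
pos 29 'b': at 1
pos 30 'e': at 5 ·f  ** P5@[30:30]
pos 31 'c': at 18
pos 32 'd': at 19
pos 33 'a': at 10 ·f
pos 34 'b': at 1 ·f
pos 35 'a': at 2
pos 36 'a': at 3
pos 37 'c': at 4  ** P0@[34:37],P2@[36:37]
pos 38 'c': at 12 ·f
pos 39 'd': at 13
pos 40 'a': at 10 ·f
pos 41 'b': at 1 ·f
pos 42 'e': at 5 ·f  ** P5@[42:42]
pos 43 'a': at 6  ** P7@[42:43]
pos 44 'e': at 7  ** P5@[44:44]
pos 45 'd': at 8
pos 46 'a': at 9  ** P1@[42:46]
pos 47 'b': at 1 ·f
pos 48 'e': at 5 ·f  ** P5@[48:48]
pos 49 'a': at 6  ** P7@[48:49]
pos 50 'e': at 7  ** P5@[50:50]
pos 51 'b': at 1 ·f
pos 52 'a': at 2
pos 53 'a': at 3
pos 54 'c': at 4  ** P0@[51:54],P2@[53:54]
pos 55 'e': at 5 ·f  ** P5@[55:55]
pos 56 'e': at 5 ·f  ** P5@[56:56]
pos 57 'e': at 5 ·f  ** P5@[57:57]
pos 58 'a': at 6  ** P7@[57:58]
pos 59 'e': at 7  ** P5@[59:59]
pos 60 'd': at 8
pos 61 'a': at 9  ** P1@[57:61]
pos 62 'c': at 11 ·f  ** P2@[61:62]
pos 63 'e': at 5 ·f  ** P5@[63:63]
pos 64 'c': at 18
pos 65 'e': at 5 ·f  ** P5@[65:65]
pos 66 'a': at 6  ** P7@[65:66]
pos 67 'd': at 0 ·f
pos 68 'b': at 1

Result: [[0,5],[4,5],[5,4],[5,7],[6,2],[16,2],[16,3],[22,5],[26,6],[30,5],[37,0],[37,2],[42,5],[43,7],[44,5],[46,1],[48,5],[49,7],[50,5],[54,0],[54,2],[55,5],[56,5],[57,5],[58,7],[59,5],[61,1],[62,2],[63,5],[65,5],[66,7]]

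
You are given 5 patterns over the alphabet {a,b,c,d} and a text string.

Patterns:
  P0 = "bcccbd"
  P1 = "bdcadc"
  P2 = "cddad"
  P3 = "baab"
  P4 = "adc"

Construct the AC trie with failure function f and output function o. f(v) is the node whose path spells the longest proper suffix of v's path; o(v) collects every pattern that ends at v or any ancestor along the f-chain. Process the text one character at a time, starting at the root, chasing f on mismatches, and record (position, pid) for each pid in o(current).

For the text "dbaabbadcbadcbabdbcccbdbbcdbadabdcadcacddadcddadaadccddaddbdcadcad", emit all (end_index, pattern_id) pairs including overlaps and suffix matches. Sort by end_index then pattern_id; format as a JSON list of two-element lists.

Build:
Trie (insert patterns):
  0='ε' goto a→20 b→1 c→12
  1='b' goto a→17 c→2 d→7
  2='bc' goto c→3
  3='bcc' goto c→4
  4='bccc' goto b→5
  5='bcccb' goto d→6
  6='bcccbd' goto ·  ←P0
  7='bd' goto c→8
  8='bdc' goto a→9
  9='bdca' goto d→10
  10='bdcad' goto c→11
  11='bdcadc' goto ·  ←P1
  12='c' goto d→13
  13='cd' goto d→14
  14='cdd' goto a→15
  15='cdda' goto d→16
  16='cddad' goto ·  ←P2
  17='ba' goto a→18
  18='baa' goto b→19
  19='baab' goto ·  ←P3
  20='a' goto d→21
  21='ad' goto c→22
  22='adc' goto ·  ←P4

Failure links (BFS by depth):
  fail(1) 'b': from fail(0)=0 chase 'b': 0 ⇒ 0;  out=∅∪out(0)=∅
  fail(12) 'c': from fail(0)=0 chase 'c': 0 ⇒ 0;  out=∅∪out(0)=∅
  fail(20) 'a': from fail(0)=0 chase 'a': 0 ⇒ 0;  out=∅∪out(0)=∅
  fail(2) 'bc': from fail(1)=0 chase 'c': 0 ⇒ 12;  out=∅∪out(12)=∅
  fail(7) 'bd': from fail(1)=0 chase 'd': 0 ⇒ 0;  out=∅∪out(0)=∅
  fail(13) 'cd': from fail(12)=0 chase 'd': 0 ⇒ 0;  out=∅∪out(0)=∅
  fail(17) 'ba': from fail(1)=0 chase 'a': 0 ⇒ 20;  out=∅∪out(20)=∅
  fail(21) 'ad': from fail(20)=0 chase 'd': 0 ⇒ 0;  out=∅∪out(0)=∅
  fail(3) 'bcc': from fail(2)=12 chase 'c': 12→0 ⇒ 12;  out=∅∪out(12)=∅
  fail(8) 'bdc': from fail(7)=0 chase 'c': 0 ⇒ 12;  out=∅∪out(12)=∅
  fail(14) 'cdd': from fail(13)=0 chase 'd': 0 ⇒ 0;  out=∅∪out(0)=∅
  fail(18) 'baa': from fail(17)=20 chase 'a': 20→0 ⇒ 20;  out=∅∪out(20)=∅
  fail(22) 'adc': from fail(21)=0 chase 'c': 0 ⇒ 12;  out={4}∪out(12)={4}
  fail(4) 'bccc': from fail(3)=12 chase 'c': 12→0 ⇒ 12;  out=∅∪out(12)=∅
  fail(9) 'bdca': from fail(8)=12 chase 'a': 12→0 ⇒ 20;  out=∅∪out(20)=∅
  fail(15) 'cdda': from fail(14)=0 chase 'a': 0 ⇒ 20;  out=∅∪out(20)=∅
  fail(19) 'baab': from fail(18)=20 chase 'b': 20→0 ⇒ 1;  out={3}∪out(1)={3}
  fail(5) 'bcccb': from fail(4)=12 chase 'b': 12→0 ⇒ 1;  out=∅∪out(1)=∅
  fail(10) 'bdcad': from fail(9)=20 chase 'd': 20 ⇒ 21;  out=∅∪out(21)=∅
  fail(16) 'cddad': from fail(15)=20 chase 'd': 20 ⇒ 21;  out={2}∪out(21)={2}
  fail(6) 'bcccbd': from fail(5)=1 chase 'd': 1 ⇒ 7;  out={0}∪out(7)={0}
  fail(11) 'bdcadc': from fail(10)=21 chase 'c': 21 ⇒ 22;  out={1}∪out(22)={1,4}

Run:
[0] read 'd'  n0⇒n0
[1] read 'b'  n0⇒n1
[2] read 'a'  n1⇒n17
[3] read 'a'  n17⇒n18
[4] read 'b'  n18⇒n19  emit P3@[1:4]
[5] read 'b'  n19⇒n1 ·f
[6] read 'a'  n1⇒n17
[7] read 'd'  n17⇒n21 ·f
[8] read 'c'  n21⇒n22  emit P4@[6:8]
[9] read 'b'  n22⇒n1 ·f
[10] read 'a'  n1⇒n17
[11] read 'd'  n17⇒n21 ·f
[12] read 'c'  n21⇒n22  emit P4@[10:12]
[13] read 'b'  n22⇒n1 ·f
[14] read 'a'  n1⇒n17
[15] read 'b'  n17⇒n1 ·f
[16] read 'd'  n1⇒n7
[17] read 'b'  n7⇒n1 ·f
[18] read 'c'  n1⇒n2
[19] read 'c'  n2⇒n3
[20] read 'c'  n3⇒n4
[21] read 'b'  n4⇒n5
[22] read 'd'  n5⇒n6  emit P0@[17:22]
[23] read 'b'  n6⇒n1 ·f
[24] read 'b'  n1⇒n1 ·f
[25] read 'c'  n1⇒n2
[26] read 'd'  n2⇒n13 ·f
[27] read 'b'  n13⇒n1 ·f
[28] read 'a'  n1⇒n17
[29] read 'd'  n17⇒n21 ·f
[30] read 'a'  n21⇒n20 ·f
[31] read 'b'  n20⇒n1 ·f
[32] read 'd'  n1⇒n7
[33] read 'c'  n7⇒n8
[34] read 'a'  n8⇒n9
[35] read 'd'  n9⇒n10
[36] read 'c'  n10⇒n11  emit P1@[31:36],P4@[34:36]
[37] read 'a'  n11⇒n20 ·f
[38] read 'c'  n20⇒n12 ·f
[39] read 'd'  n12⇒n13
[40] read 'd'  n13⇒n14
[41] read 'a'  n14⇒n15
[42] read 'd'  n15⇒n16  emit P2@[38:42]
[43] read 'c'  n16⇒n22 ·f  emit P4@[41:43]
[44] read 'd'  n22⇒n13 ·f
[45] read 'd'  n13⇒n14
[46] read 'a'  n14⇒n15
[47] read 'd'  n15⇒n16  emit P2@[43:47]
[48] read 'a'  n16⇒n20 ·f
[49] read 'a'  n20⇒n20 ·f
[50] read 'd'  n20⇒n21
[51] read 'c'  n21⇒n22  emit P4@[49:51]
[52] read 'c'  n22⇒n12 ·f
[53] read 'd'  n12⇒n13
[54] read 'd'  n13⇒n14
[55] read 'a'  n14⇒n15
[56] read 'd'  n15⇒n16  emit P2@[52:56]
[57] read 'd'  n16⇒n0 ·f
[58] read 'b'  n0⇒n1
[59] read 'd'  n1⇒n7
[60] read 'c'  n7⇒n8
[61] read 'a'  n8⇒n9
[62] read 'd'  n9⇒n10
[63] read 'c'  n10⇒n11  emit P1@[58:63],P4@[61:63]
[64] read 'a'  n11⇒n20 ·f
[65] read 'd'  n20⇒n21

Matches: [[4,3],[8,4],[12,4],[22,0],[36,1],[36,4],[42,2],[43,4],[47,2],[51,4],[56,2],[63,1],[63,4]]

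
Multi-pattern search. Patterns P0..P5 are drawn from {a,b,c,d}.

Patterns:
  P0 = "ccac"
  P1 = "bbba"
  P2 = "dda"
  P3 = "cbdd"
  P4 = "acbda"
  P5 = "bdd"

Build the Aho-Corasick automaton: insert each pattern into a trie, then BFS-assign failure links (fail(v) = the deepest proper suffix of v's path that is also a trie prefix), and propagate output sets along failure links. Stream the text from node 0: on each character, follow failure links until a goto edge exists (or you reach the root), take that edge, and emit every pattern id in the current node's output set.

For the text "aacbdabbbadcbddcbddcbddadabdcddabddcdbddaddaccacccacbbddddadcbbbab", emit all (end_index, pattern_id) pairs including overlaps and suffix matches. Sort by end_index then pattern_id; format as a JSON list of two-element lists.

Construct AC machine:
Trie (insert patterns):
  n0 'ε': a→15 b→5 c→1 d→9
  n1 'c': b→12 c→2
  n2 'cc': a→3
  n3 'cca': c→4
  n4 'ccac': ·  ←P0
  n5 'b': b→6 d→20
  n6 'bb': b→7
  n7 'bbb': a→8
  n8 'bbba': ·  ←P1
  n9 'd': d→10
  n10 'dd': a→11
  n11 'dda': ·  ←P2
  n12 'cb': d→13
  n13 'cbd': d→14
  n14 'cbdd': ·  ←P3
  n15 'a': c→16
  n16 'ac': b→17
  n17 'acb': d→18
  n18 'acbd': a→19
  n19 'acbda': ·  ←P4
  n20 'bd': d→21
  n21 'bdd': ·  ←P5

BFS fail/out derivation:
  fail(1) 'c': from fail(0)=0 chase 'c': 0 ⇒ 0;  out=∅∪out(0)=∅
  fail(5) 'b': from fail(0)=0 chase 'b': 0 ⇒ 0;  out=∅∪out(0)=∅
  fail(9) 'd': from fail(0)=0 chase 'd': 0 ⇒ 0;  out=∅∪out(0)=∅
  fail(15) 'a': from fail(0)=0 chase 'a': 0 ⇒ 0;  out=∅∪out(0)=∅
  fail(2) 'cc': from fail(1)=0 chase 'c': 0 ⇒ 1;  out=∅∪out(1)=∅
  fail(6) 'bb': from fail(5)=0 chase 'b': 0 ⇒ 5;  out=∅∪out(5)=∅
  fail(10) 'dd': from fail(9)=0 chase 'd': 0 ⇒ 9;  out=∅∪out(9)=∅
  fail(12) 'cb': from fail(1)=0 chase 'b': 0 ⇒ 5;  out=∅∪out(5)=∅
  fail(16) 'ac': from fail(15)=0 chase 'c': 0 ⇒ 1;  out=∅∪out(1)=∅
  fail(20) 'bd': from fail(5)=0 chase 'd': 0 ⇒ 9;  out=∅∪out(9)=∅
  fail(3) 'cca': from fail(2)=1 chase 'a': 1→0 ⇒ 15;  out=∅∪out(15)=∅
  fail(7) 'bbb': from fail(6)=5 chase 'b': 5 ⇒ 6;  out=∅∪out(6)=∅
  fail(11) 'dda': from fail(10)=9 chase 'a': 9→0 ⇒ 15;  out={2}∪out(15)={2}
  fail(13) 'cbd': from fail(12)=5 chase 'd': 5 ⇒ 20;  out=∅∪out(20)=∅
  fail(17) 'acb': from fail(16)=1 chase 'b': 1 ⇒ 12;  out=∅∪out(12)=∅
  fail(21) 'bdd': from fail(20)=9 chase 'd': 9 ⇒ 10;  out={5}∪out(10)={5}
  fail(4) 'ccac': from fail(3)=15 chase 'c': 15 ⇒ 16;  out={0}∪out(16)={0}
  fail(8) 'bbba': from fail(7)=6 chase 'a': 6→5→0 ⇒ 15;  out={1}∪out(15)={1}
  fail(14) 'cbdd': from fail(13)=20 chase 'd': 20 ⇒ 21;  out={3}∪out(21)={3,5}
  fail(18) 'acbd': from fail(17)=12 chase 'd': 12 ⇒ 13;  out=∅∪out(13)=∅
  fail(19) 'acbda': from fail(18)=13 chase 'a': 13→20→9→0 ⇒ 15;  out={4}∪out(15)={4}

Run:
pos 0 'a': at 15
pos 1 'a': at 15 (fail-walked)
pos 2 'c': at 16
pos 3 'b': at 17
pos 4 'd': at 18
pos 5 'a': at 19  emit P4@[1:5]
pos 6 'b': at 5 (fail-walked)
pos 7 'b': at 6
pos 8 'b': at 7
pos 9 'a': at 8  emit P1@[6:9]
pos 10 'd': at 9 (fail-walked)
pos 11 'c': at 1 (fail-walked)
pos 12 'b': at 12
pos 13 'd': at 13
pos 14 'd': at 14  emit P3@[11:14],P5@[12:14]
pos 15 'c': at 1 (fail-walked)
pos 16 'b': at 12
pos 17 'd': at 13
pos 18 'd': at 14  emit P3@[15:18],P5@[16:18]
pos 19 'c': at 1 (fail-walked)
pos 20 'b': at 12
pos 21 'd': at 13
pos 22 'd': at 14  emit P3@[19:22],P5@[20:22]
pos 23 'a': at 11 (fail-walked)  emit P2@[21:23]
pos 24 'd': at 9 (fail-walked)
pos 25 'a': at 15 (fail-walked)
pos 26 'b': at 5 (fail-walked)
pos 27 'd': at 20
pos 28 'c': at 1 (fail-walked)
pos 29 'd': at 9 (fail-walked)
pos 30 'd': at 10
pos 31 'a': at 11  emit P2@[29:31]
pos 32 'b': at 5 (fail-walked)
pos 33 'd': at 20
pos 34 'd': at 21  emit P5@[32:34]
pos 35 'c': at 1 (fail-walked)
pos 36 'd': at 9 (fail-walked)
pos 37 'b': at 5 (fail-walked)
pos 38 'd': at 20
pos 39 'd': at 21  emit P5@[37:39]
pos 40 'a': at 11 (fail-walked)  emit P2@[38:40]
pos 41 'd': at 9 (fail-walked)
pos 42 'd': at 10
pos 43 'a': at 11  emit P2@[41:43]
pos 44 'c': at 16 (fail-walked)
pos 45 'c': at 2 (fail-walked)
pos 46 'a': at 3
pos 47 'c': at 4  emit P0@[44:47]
pos 48 'c': at 2 (fail-walked)
pos 49 'c': at 2 (fail-walked)
pos 50 'a': at 3
pos 51 'c': at 4  emit P0@[48:51]
pos 52 'b': at 17 (fail-walked)
pos 53 'b': at 6 (fail-walked)
pos 54 'd': at 20 (fail-walked)
pos 55 'd': at 21  emit P5@[53:55]
pos 56 'd': at 10 (fail-walked)
pos 57 'd': at 10 (fail-walked)
pos 58 'a': at 11  emit P2@[56:58]
pos 59 'd': at 9 (fail-walked)
pos 60 'c': at 1 (fail-walked)
pos 61 'b': at 12
pos 62 'b': at 6 (fail-walked)
pos 63 'b': at 7
pos 64 'a': at 8  emit P1@[61:64]
pos 65 'b': at 5 (fail-walked)

All matches (sorted): [[5,4],[9,1],[14,3],[14,5],[18,3],[18,5],[22,3],[22,5],[23,2],[31,2],[34,5],[39,5],[40,2],[43,2],[47,0],[51,0],[55,5],[58,2],[64,1]]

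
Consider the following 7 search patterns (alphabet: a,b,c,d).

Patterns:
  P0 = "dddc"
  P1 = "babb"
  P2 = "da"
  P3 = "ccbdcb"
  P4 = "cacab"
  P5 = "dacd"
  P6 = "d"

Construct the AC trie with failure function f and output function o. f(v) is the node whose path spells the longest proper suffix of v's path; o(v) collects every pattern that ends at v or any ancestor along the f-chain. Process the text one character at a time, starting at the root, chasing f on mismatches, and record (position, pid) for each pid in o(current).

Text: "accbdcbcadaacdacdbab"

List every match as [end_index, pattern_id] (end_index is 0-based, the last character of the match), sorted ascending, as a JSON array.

Construct AC machine:
Trie (insert patterns):
  n0 'ε': b→5 c→10 d→1
  n1 'd': a→9 d→2  [P6 ends]
  n2 'dd': d→3
  n3 'ddd': c→4
  n4 'dddc': ·  [P0 ends]
  n5 'b': a→6
  n6 'ba': b→7
  n7 'bab': b→8
  n8 'babb': ·  [P1 ends]
  n9 'da': c→20  [P2 ends]
  n10 'c': a→16 c→11
  n11 'cc': b→12
  n12 'ccb': d→13
  n13 'ccbd': c→14
  n14 'ccbdc': b→15
  n15 'ccbdcb': ·  [P3 ends]
  n16 'ca': c→17
  n17 'cac': a→18
  n18 'caca': b→19
  n19 'cacab': ·  [P4 ends]
  n20 'dac': d→21
  n21 'dacd': ·  [P5 ends]

Failure links (BFS by depth):
  n1('d'): parent n0 fail=0; on 'd' 0 → fail=0;  out {6}∪∅={6}
  n5('b'): parent n0 fail=0; on 'b' 0 → fail=0;  out ∅∪∅=∅
  n10('c'): parent n0 fail=0; on 'c' 0 → fail=0;  out ∅∪∅=∅
  n2('dd'): parent n1 fail=0; on 'd' 0 → fail=1;  out ∅∪{6}={6}
  n6('ba'): parent n5 fail=0; on 'a' 0 → fail=0;  out ∅∪∅=∅
  n9('da'): parent n1 fail=0; on 'a' 0 → fail=0;  out {2}∪∅={2}
  n11('cc'): parent n10 fail=0; on 'c' 0 → fail=10;  out ∅∪∅=∅
  n16('ca'): parent n10 fail=0; on 'a' 0 → fail=0;  out ∅∪∅=∅
  n3('ddd'): parent n2 fail=1; on 'd' 1 → fail=2;  out ∅∪{6}={6}
  n7('bab'): parent n6 fail=0; on 'b' 0 → fail=5;  out ∅∪∅=∅
  n12('ccb'): parent n11 fail=10; on 'b' 10→0 → fail=5;  out ∅∪∅=∅
  n17('cac'): parent n16 fail=0; on 'c' 0 → fail=10;  out ∅∪∅=∅
  n20('dac'): parent n9 fail=0; on 'c' 0 → fail=10;  out ∅∪∅=∅
  n4('dddc'): parent n3 fail=2; on 'c' 2→1→0 → fail=10;  out {0}∪∅={0}
  n8('babb'): parent n7 fail=5; on 'b' 5→0 → fail=5;  out {1}∪∅={1}
  n13('ccbd'): parent n12 fail=5; on 'd' 5→0 → fail=1;  out ∅∪{6}={6}
  n18('caca'): parent n17 fail=10; on 'a' 10 → fail=16;  out ∅∪∅=∅
  n21('dacd'): parent n20 fail=10; on 'd' 10→0 → fail=1;  out {5}∪{6}={5,6}
  n14('ccbdc'): parent n13 fail=1; on 'c' 1→0 → fail=10;  out ∅∪∅=∅
  n19('cacab'): parent n18 fail=16; on 'b' 16→0 → fail=5;  out {4}∪∅={4}
  n15('ccbdcb'): parent n14 fail=10; on 'b' 10→0 → fail=5;  out {3}∪∅={3}

Text stream:
pos 0 'a': at 0
pos 1 'c': at 10
pos 2 'c': at 11
pos 3 'b': at 12
pos 4 'd': at 13  emit P6@[4:4]
pos 5 'c': at 14
pos 6 'b': at 15  emit P3@[1:6]
pos 7 'c': at 10 ·f
pos 8 'a': at 16
pos 9 'd': at 1 ·f  emit P6@[9:9]
pos 10 'a': at 9  emit P2@[9:10]
pos 11 'a': at 0 ·f
pos 12 'c': at 10
pos 13 'd': at 1 ·f  emit P6@[13:13]
pos 14 'a': at 9  emit P2@[13:14]
pos 15 'c': at 20
pos 16 'd': at 21  emit P5@[13:16],P6@[16:16]
pos 17 'b': at 5 ·f
pos 18 'a': at 6
pos 19 'b': at 7

Matches: [[4,6],[6,3],[9,6],[10,2],[13,6],[14,2],[16,5],[16,6]]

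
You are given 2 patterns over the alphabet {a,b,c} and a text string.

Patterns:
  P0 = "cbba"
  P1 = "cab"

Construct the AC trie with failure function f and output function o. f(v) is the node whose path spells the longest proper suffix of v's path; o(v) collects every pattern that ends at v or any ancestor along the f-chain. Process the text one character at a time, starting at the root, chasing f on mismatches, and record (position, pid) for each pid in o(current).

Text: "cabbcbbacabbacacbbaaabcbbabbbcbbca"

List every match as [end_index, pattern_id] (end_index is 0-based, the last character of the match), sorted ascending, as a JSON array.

Build:
Trie nodes:
  n0 'ε': c→1
  n1 'c': a→5 b→2
  n2 'cb': b→3
  n3 'cbb': a→4
  n4 'cbba': ·  [P0 ends]
  n5 'ca': b→6
  n6 'cab': ·  [P1 ends]

Failure links (BFS by depth):
  n1('c'): parent n0 fail=0; on 'c' 0 → fail=0;  out ∅∪∅=∅
  n2('cb'): parent n1 fail=0; on 'b' 0 → fail=0;  out ∅∪∅=∅
  n5('ca'): parent n1 fail=0; on 'a' 0 → fail=0;  out ∅∪∅=∅
  n3('cbb'): parent n2 fail=0; on 'b' 0 → fail=0;  out ∅∪∅=∅
  n6('cab'): parent n5 fail=0; on 'b' 0 → fail=0;  out {1}∪∅={1}
  n4('cbba'): parent n3 fail=0; on 'a' 0 → fail=0;  out {0}∪∅={0}

Scan:
[0] read 'c'  n0⇒n1
[1] read 'a'  n1⇒n5
[2] read 'b'  n5⇒n6  → match P1@[0:2]
[3] read 'b'  n6⇒n0 (fail-walked)
[4] read 'c'  n0⇒n1
[5] read 'b'  n1⇒n2
[6] read 'b'  n2⇒n3
[7] read 'a'  n3⇒n4  → match P0@[4:7]
[8] read 'c'  n4⇒n1 (fail-walked)
[9] read 'a'  n1⇒n5
[10] read 'b'  n5⇒n6  → match P1@[8:10]
[11] read 'b'  n6⇒n0 (fail-walked)
[12] read 'a'  n0⇒n0
[13] read 'c'  n0⇒n1
[14] read 'a'  n1⇒n5
[15] read 'c'  n5⇒n1 (fail-walked)
[16] read 'b'  n1⇒n2
[17] read 'b'  n2⇒n3
[18] read 'a'  n3⇒n4  → match P0@[15:18]
[19] read 'a'  n4⇒n0 (fail-walked)
[20] read 'a'  n0⇒n0
[21] read 'b'  n0⇒n0
[22] read 'c'  n0⇒n1
[23] read 'b'  n1⇒n2
[24] read 'b'  n2⇒n3
[25] read 'a'  n3⇒n4  → match P0@[22:25]
[26] read 'b'  n4⇒n0 (fail-walked)
[27] read 'b'  n0⇒n0
[28] read 'b'  n0⇒n0
[29] read 'c'  n0⇒n1
[30] read 'b'  n1⇒n2
[31] read 'b'  n2⇒n3
[32] read 'c'  n3⇒n1 (fail-walked)
[33] read 'a'  n1⇒n5

All matches (sorted): [[2,1],[7,0],[10,1],[18,0],[25,0]]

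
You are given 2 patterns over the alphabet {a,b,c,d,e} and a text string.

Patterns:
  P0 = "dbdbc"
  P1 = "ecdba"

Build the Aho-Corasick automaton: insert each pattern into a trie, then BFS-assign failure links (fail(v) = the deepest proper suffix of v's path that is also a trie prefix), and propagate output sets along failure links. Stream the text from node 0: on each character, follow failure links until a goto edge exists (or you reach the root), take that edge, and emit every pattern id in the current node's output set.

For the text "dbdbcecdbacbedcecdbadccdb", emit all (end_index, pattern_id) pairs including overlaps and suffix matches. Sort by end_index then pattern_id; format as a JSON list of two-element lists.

Build:
Trie nodes:
  n0 'ε': d→1 e→6
  n1 'd': b→2
  n2 'db': d→3
  n3 'dbd': b→4
  n4 'dbdb': c→5
  n5 'dbdbc': ·  [P0 ends]
  n6 'e': c→7
  n7 'ec': d→8
  n8 'ecd': b→9
  n9 'ecdb': a→10
  n10 'ecdba': ·  [P1 ends]

Failure links (BFS by depth):
  fail(1) 'd': from fail(0)=0 chase 'd': 0 ⇒ 0;  out=∅∪out(0)=∅
  fail(6) 'e': from fail(0)=0 chase 'e': 0 ⇒ 0;  out=∅∪out(0)=∅
  fail(2) 'db': from fail(1)=0 chase 'b': 0 ⇒ 0;  out=∅∪out(0)=∅
  fail(7) 'ec': from fail(6)=0 chase 'c': 0 ⇒ 0;  out=∅∪out(0)=∅
  fail(3) 'dbd': from fail(2)=0 chase 'd': 0 ⇒ 1;  out=∅∪out(1)=∅
  fail(8) 'ecd': from fail(7)=0 chase 'd': 0 ⇒ 1;  out=∅∪out(1)=∅
  fail(4) 'dbdb': from fail(3)=1 chase 'b': 1 ⇒ 2;  out=∅∪out(2)=∅
  fail(9) 'ecdb': from fail(8)=1 chase 'b': 1 ⇒ 2;  out=∅∪out(2)=∅
  fail(5) 'dbdbc': from fail(4)=2 chase 'c': 2→0 ⇒ 0;  out={0}∪out(0)={0}
  fail(10) 'ecdba': from fail(9)=2 chase 'a': 2→0 ⇒ 0;  out={1}∪out(0)={1}

Scan:
i=0 'd': node 0→1
i=1 'b': node 1→2
i=2 'd': node 2→3
i=3 'b': node 3→4
i=4 'c': node 4→5  ** P0@[0:4]
i=5 'e': node 5→6 (fail-walked)
i=6 'c': node 6→7
i=7 'd': node 7→8
i=8 'b': node 8→9
i=9 'a': node 9→10  ** P1@[5:9]
i=10 'c': node 10→0 (fail-walked)
i=11 'b': node 0→0
i=12 'e': node 0→6
i=13 'd': node 6→1 (fail-walked)
i=14 'c': node 1→0 (fail-walked)
i=15 'e': node 0→6
i=16 'c': node 6→7
i=17 'd': node 7→8
i=18 'b': node 8→9
i=19 'a': node 9→10  ** P1@[15:19]
i=20 'd': node 10→1 (fail-walked)
i=21 'c': node 1→0 (fail-walked)
i=22 'c': node 0→0
i=23 'd': node 0→1
i=24 'b': node 1→2

Result: [[4,0],[9,1],[19,1]]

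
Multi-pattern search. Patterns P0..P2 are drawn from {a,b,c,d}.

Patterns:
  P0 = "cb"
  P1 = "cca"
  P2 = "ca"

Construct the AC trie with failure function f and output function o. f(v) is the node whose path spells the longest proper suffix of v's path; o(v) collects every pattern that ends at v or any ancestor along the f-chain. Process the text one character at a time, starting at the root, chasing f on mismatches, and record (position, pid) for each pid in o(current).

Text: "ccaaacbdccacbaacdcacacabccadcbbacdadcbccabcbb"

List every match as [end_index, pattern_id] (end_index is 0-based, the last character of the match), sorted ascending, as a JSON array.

Construct AC machine:
Trie nodes:
  0='ε' goto c→1
  1='c' goto a→5 b→2 c→3
  2='cb' goto ·  [P0 ends]
  3='cc' goto a→4
  4='cca' goto ·  [P1 ends]
  5='ca' goto ·  [P2 ends]

Failure links (BFS by depth):
  n1('c'): parent n0 fail=0; on 'c' 0 → fail=0;  out ∅∪∅=∅
  n2('cb'): parent n1 fail=0; on 'b' 0 → fail=0;  out {0}∪∅={0}
  n3('cc'): parent n1 fail=0; on 'c' 0 → fail=1;  out ∅∪∅=∅
  n5('ca'): parent n1 fail=0; on 'a' 0 → fail=0;  out {2}∪∅={2}
  n4('cca'): parent n3 fail=1; on 'a' 1 → fail=5;  out {1}∪{2}={1,2}

Scan:
[0] read 'c'  n0⇒n1
[1] read 'c'  n1⇒n3
[2] read 'a'  n3⇒n4  ** P1@[0:2],P2@[1:2]
[3] read 'a'  n4⇒n0 ·f
[4] read 'a'  n0⇒n0
[5] read 'c'  n0⇒n1
[6] read 'b'  n1⇒n2  ** P0@[5:6]
[7] read 'd'  n2⇒n0 ·f
[8] read 'c'  n0⇒n1
[9] read 'c'  n1⇒n3
[10] read 'a'  n3⇒n4  ** P1@[8:10],P2@[9:10]
[11] read 'c'  n4⇒n1 ·f
[12] read 'b'  n1⇒n2  ** P0@[11:12]
[13] read 'a'  n2⇒n0 ·f
[14] read 'a'  n0⇒n0
[15] read 'c'  n0⇒n1
[16] read 'd'  n1⇒n0 ·f
[17] read 'c'  n0⇒n1
[18] read 'a'  n1⇒n5  ** P2@[17:18]
[19] read 'c'  n5⇒n1 ·f
[20] read 'a'  n1⇒n5  ** P2@[19:20]
[21] read 'c'  n5⇒n1 ·f
[22] read 'a'  n1⇒n5  ** P2@[21:22]
[23] read 'b'  n5⇒n0 ·f
[24] read 'c'  n0⇒n1
[25] read 'c'  n1⇒n3
[26] read 'a'  n3⇒n4  ** P1@[24:26],P2@[25:26]
[27] read 'd'  n4⇒n0 ·f
[28] read 'c'  n0⇒n1
[29] read 'b'  n1⇒n2  ** P0@[28:29]
[30] read 'b'  n2⇒n0 ·f
[31] read 'a'  n0⇒n0
[32] read 'c'  n0⇒n1
[33] read 'd'  n1⇒n0 ·f
[34] read 'a'  n0⇒n0
[35] read 'd'  n0⇒n0
[36] read 'c'  n0⇒n1
[37] read 'b'  n1⇒n2  ** P0@[36:37]
[38] read 'c'  n2⇒n1 ·f
[39] read 'c'  n1⇒n3
[40] read 'a'  n3⇒n4  ** P1@[38:40],P2@[39:40]
[41] read 'b'  n4⇒n0 ·f
[42] read 'c'  n0⇒n1
[43] read 'b'  n1⇒n2  ** P0@[42:43]
[44] read 'b'  n2⇒n0 ·f

Matches: [[2,1],[2,2],[6,0],[10,1],[10,2],[12,0],[18,2],[20,2],[22,2],[26,1],[26,2],[29,0],[37,0],[40,1],[40,2],[43,0]]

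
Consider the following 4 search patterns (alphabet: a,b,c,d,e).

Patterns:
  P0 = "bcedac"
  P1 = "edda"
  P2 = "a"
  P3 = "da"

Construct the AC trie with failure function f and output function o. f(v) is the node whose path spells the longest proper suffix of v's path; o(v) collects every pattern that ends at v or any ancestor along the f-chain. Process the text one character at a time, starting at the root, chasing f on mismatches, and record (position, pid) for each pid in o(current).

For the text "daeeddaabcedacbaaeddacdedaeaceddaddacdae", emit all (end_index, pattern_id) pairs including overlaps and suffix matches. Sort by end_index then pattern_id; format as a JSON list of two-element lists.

Build:
Trie (insert patterns):
  n0 'ε': a→11 b→1 d→12 e→7
  n1 'b': c→2
  n2 'bc': e→3
  n3 'bce': d→4
  n4 'bced': a→5
  n5 'bceda': c→6
  n6 'bcedac': ·  ←P0
  n7 'e': d→8
  n8 'ed': d→9
  n9 'edd': a→10
  n10 'edda': ·  ←P1
  n11 'a': ·  ←P2
  n12 'd': a→13
  n13 'da': ·  ←P3

Failure links (BFS by depth):
  n1('b'): parent n0 fail=0; on 'b' 0 → fail=0;  out ∅∪∅=∅
  n7('e'): parent n0 fail=0; on 'e' 0 → fail=0;  out ∅∪∅=∅
  n11('a'): parent n0 fail=0; on 'a' 0 → fail=0;  out {2}∪∅={2}
  n12('d'): parent n0 fail=0; on 'd' 0 → fail=0;  out ∅∪∅=∅
  n2('bc'): parent n1 fail=0; on 'c' 0 → fail=0;  out ∅∪∅=∅
  n8('ed'): parent n7 fail=0; on 'd' 0 → fail=12;  out ∅∪∅=∅
  n13('da'): parent n12 fail=0; on 'a' 0 → fail=11;  out {3}∪{2}={2,3}
  n3('bce'): parent n2 fail=0; on 'e' 0 → fail=7;  out ∅∪∅=∅
  n9('edd'): parent n8 fail=12; on 'd' 12→0 → fail=12;  out ∅∪∅=∅
  n4('bced'): parent n3 fail=7; on 'd' 7 → fail=8;  out ∅∪∅=∅
  n10('edda'): parent n9 fail=12; on 'a' 12 → fail=13;  out {1}∪{2,3}={1,2,3}
  n5('bceda'): parent n4 fail=8; on 'a' 8→12 → fail=13;  out ∅∪{2,3}={2,3}
  n6('bcedac'): parent n5 fail=13; on 'c' 13→11→0 → fail=0;  out {0}∪∅={0}

Scan:
pos 0 'd': at 12
pos 1 'a': at 13  emit P2@[1:1],P3@[0:1]
pos 2 'e': at 7 (fail-walked)
pos 3 'e': at 7 (fail-walked)
pos 4 'd': at 8
pos 5 'd': at 9
pos 6 'a': at 10  emit P1@[3:6],P2@[6:6],P3@[5:6]
pos 7 'a': at 11 (fail-walked)  emit P2@[7:7]
pos 8 'b': at 1 (fail-walked)
pos 9 'c': at 2
pos 10 'e': at 3
pos 11 'd': at 4
pos 12 'a': at 5  emit P2@[12:12],P3@[11:12]
pos 13 'c': at 6  emit P0@[8:13]
pos 14 'b': at 1 (fail-walked)
pos 15 'a': at 11 (fail-walked)  emit P2@[15:15]
pos 16 'a': at 11 (fail-walked)  emit P2@[16:16]
pos 17 'e': at 7 (fail-walked)
pos 18 'd': at 8
pos 19 'd': at 9
pos 20 'a': at 10  emit P1@[17:20],P2@[20:20],P3@[19:20]
pos 21 'c': at 0 (fail-walked)
pos 22 'd': at 12
pos 23 'e': at 7 (fail-walked)
pos 24 'd': at 8
pos 25 'a': at 13 (fail-walked)  emit P2@[25:25],P3@[24:25]
pos 26 'e': at 7 (fail-walked)
pos 27 'a': at 11 (fail-walked)  emit P2@[27:27]
pos 28 'c': at 0 (fail-walked)
pos 29 'e': at 7
pos 30 'd': at 8
pos 31 'd': at 9
pos 32 'a': at 10  emit P1@[29:32],P2@[32:32],P3@[31:32]
pos 33 'd': at 12 (fail-walked)
pos 34 'd': at 12 (fail-walked)
pos 35 'a': at 13  emit P2@[35:35],P3@[34:35]
pos 36 'c': at 0 (fail-walked)
pos 37 'd': at 12
pos 38 'a': at 13  emit P2@[38:38],P3@[37:38]
pos 39 'e': at 7 (fail-walked)

Result: [[1,2],[1,3],[6,1],[6,2],[6,3],[7,2],[12,2],[12,3],[13,0],[15,2],[16,2],[20,1],[20,2],[20,3],[25,2],[25,3],[27,2],[32,1],[32,2],[32,3],[35,2],[35,3],[38,2],[38,3]]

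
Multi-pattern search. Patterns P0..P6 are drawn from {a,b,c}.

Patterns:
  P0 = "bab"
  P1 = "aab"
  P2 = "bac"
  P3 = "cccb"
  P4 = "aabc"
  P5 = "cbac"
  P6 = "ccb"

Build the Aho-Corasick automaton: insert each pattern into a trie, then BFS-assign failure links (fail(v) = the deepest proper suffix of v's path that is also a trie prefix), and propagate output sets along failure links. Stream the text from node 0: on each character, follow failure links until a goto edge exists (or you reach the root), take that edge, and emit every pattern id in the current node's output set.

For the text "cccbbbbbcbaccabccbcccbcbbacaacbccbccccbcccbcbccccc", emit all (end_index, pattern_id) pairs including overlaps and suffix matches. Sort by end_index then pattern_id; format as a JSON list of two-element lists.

Build:
Trie (insert patterns):
  n0 'ε': a→4 b→1 c→8
  n1 'b': a→2
  n2 'ba': b→3 c→7
  n3 'bab': ·  ←P0
  n4 'a': a→5
  n5 'aa': b→6
  n6 'aab': c→12  ←P1
  n7 'bac': ·  ←P2
  n8 'c': b→13 c→9
  n9 'cc': b→16 c→10
  n10 'ccc': b→11
  n11 'cccb': ·  ←P3
  n12 'aabc': ·  ←P4
  n13 'cb': a→14
  n14 'cba': c→15
  n15 'cbac': ·  ←P5
  n16 'ccb': ·  ←P6

BFS fail/out derivation:
  fail(1) 'b': from fail(0)=0 chase 'b': 0 ⇒ 0;  out=∅∪out(0)=∅
  fail(4) 'a': from fail(0)=0 chase 'a': 0 ⇒ 0;  out=∅∪out(0)=∅
  fail(8) 'c': from fail(0)=0 chase 'c': 0 ⇒ 0;  out=∅∪out(0)=∅
  fail(2) 'ba': from fail(1)=0 chase 'a': 0 ⇒ 4;  out=∅∪out(4)=∅
  fail(5) 'aa': from fail(4)=0 chase 'a': 0 ⇒ 4;  out=∅∪out(4)=∅
  fail(9) 'cc': from fail(8)=0 chase 'c': 0 ⇒ 8;  out=∅∪out(8)=∅
  fail(13) 'cb': from fail(8)=0 chase 'b': 0 ⇒ 1;  out=∅∪out(1)=∅
  fail(3) 'bab': from fail(2)=4 chase 'b': 4→0 ⇒ 1;  out={0}∪out(1)={0}
  fail(6) 'aab': from fail(5)=4 chase 'b': 4→0 ⇒ 1;  out={1}∪out(1)={1}
  fail(7) 'bac': from fail(2)=4 chase 'c': 4→0 ⇒ 8;  out={2}∪out(8)={2}
  fail(10) 'ccc': from fail(9)=8 chase 'c': 8 ⇒ 9;  out=∅∪out(9)=∅
  fail(14) 'cba': from fail(13)=1 chase 'a': 1 ⇒ 2;  out=∅∪out(2)=∅
  fail(16) 'ccb': from fail(9)=8 chase 'b': 8 ⇒ 13;  out={6}∪out(13)={6}
  fail(11) 'cccb': from fail(10)=9 chase 'b': 9 ⇒ 16;  out={3}∪out(16)={3,6}
  fail(12) 'aabc': from fail(6)=1 chase 'c': 1→0 ⇒ 8;  out={4}∪out(8)={4}
  fail(15) 'cbac': from fail(14)=2 chase 'c': 2 ⇒ 7;  out={5}∪out(7)={2,5}

Scan:
pos 0 'c': at 8
pos 1 'c': at 9
pos 2 'c': at 10
pos 3 'b': at 11  → match P3@[0:3],P6@[1:3]
pos 4 'b': at 1 (via fail)
pos 5 'b': at 1 (via fail)
pos 6 'b': at 1 (via fail)
pos 7 'b': at 1 (via fail)
pos 8 'c': at 8 (via fail)
pos 9 'b': at 13
pos 10 'a': at 14
pos 11 'c': at 15  → match P2@[9:11],P5@[8:11]
pos 12 'c': at 9 (via fail)
pos 13 'a': at 4 (via fail)
pos 14 'b': at 1 (via fail)
pos 15 'c': at 8 (via fail)
pos 16 'c': at 9
pos 17 'b': at 16  → match P6@[15:17]
pos 18 'c': at 8 (via fail)
pos 19 'c': at 9
pos 20 'c': at 10
pos 21 'b': at 11  → match P3@[18:21],P6@[19:21]
pos 22 'c': at 8 (via fail)
pos 23 'b': at 13
pos 24 'b': at 1 (via fail)
pos 25 'a': at 2
pos 26 'c': at 7  → match P2@[24:26]
pos 27 'a': at 4 (via fail)
pos 28 'a': at 5
pos 29 'c': at 8 (via fail)
pos 30 'b': at 13
pos 31 'c': at 8 (via fail)
pos 32 'c': at 9
pos 33 'b': at 16  → match P6@[31:33]
pos 34 'c': at 8 (via fail)
pos 35 'c': at 9
pos 36 'c': at 10
pos 37 'c': at 10 (via fail)
pos 38 'b': at 11  → match P3@[35:38],P6@[36:38]
pos 39 'c': at 8 (via fail)
pos 40 'c': at 9
pos 41 'c': at 10
pos 42 'b': at 11  → match P3@[39:42],P6@[40:42]
pos 43 'c': at 8 (via fail)
pos 44 'b': at 13
pos 45 'c': at 8 (via fail)
pos 46 'c': at 9
pos 47 'c': at 10
pos 48 'c': at 10 (via fail)
pos 49 'c': at 10 (via fail)

Result: [[3,3],[3,6],[11,2],[11,5],[17,6],[21,3],[21,6],[26,2],[33,6],[38,3],[38,6],[42,3],[42,6]]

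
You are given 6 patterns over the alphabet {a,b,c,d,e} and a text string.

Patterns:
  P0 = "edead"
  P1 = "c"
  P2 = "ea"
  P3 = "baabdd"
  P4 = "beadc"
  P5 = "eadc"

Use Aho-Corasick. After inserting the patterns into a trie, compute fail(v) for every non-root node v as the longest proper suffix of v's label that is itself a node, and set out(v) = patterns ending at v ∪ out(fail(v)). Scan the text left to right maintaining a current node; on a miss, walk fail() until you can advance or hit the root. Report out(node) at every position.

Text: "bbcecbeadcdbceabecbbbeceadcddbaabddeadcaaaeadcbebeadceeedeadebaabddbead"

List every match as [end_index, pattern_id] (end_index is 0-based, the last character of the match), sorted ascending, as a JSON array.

Build:
Trie (insert patterns):
  0='ε' goto b→8 c→6 e→1
  1='e' goto a→7 d→2
  2='ed' goto e→3
  3='ede' goto a→4
  4='edea' goto d→5
  5='edead' goto ·  ←P0
  6='c' goto ·  ←P1
  7='ea' goto d→18  ←P2
  8='b' goto a→9 e→14
  9='ba' goto a→10
  10='baa' goto b→11
  11='baab' goto d→12
  12='baabd' goto d→13
  13='baabdd' goto ·  ←P3
  14='be' goto a→15
  15='bea' goto d→16
  16='bead' goto c→17
  17='beadc' goto ·  ←P4
  18='ead' goto c→19
  19='eadc' goto ·  ←P5

BFS fail/out derivation:
  n1('e'): parent n0 fail=0; on 'e' 0 → fail=0;  out ∅∪∅=∅
  n6('c'): parent n0 fail=0; on 'c' 0 → fail=0;  out {1}∪∅={1}
  n8('b'): parent n0 fail=0; on 'b' 0 → fail=0;  out ∅∪∅=∅
  n2('ed'): parent n1 fail=0; on 'd' 0 → fail=0;  out ∅∪∅=∅
  n7('ea'): parent n1 fail=0; on 'a' 0 → fail=0;  out {2}∪∅={2}
  n9('ba'): parent n8 fail=0; on 'a' 0 → fail=0;  out ∅∪∅=∅
  n14('be'): parent n8 fail=0; on 'e' 0 → fail=1;  out ∅∪∅=∅
  n3('ede'): parent n2 fail=0; on 'e' 0 → fail=1;  out ∅∪∅=∅
  n10('baa'): parent n9 fail=0; on 'a' 0 → fail=0;  out ∅∪∅=∅
  n15('bea'): parent n14 fail=1; on 'a' 1 → fail=7;  out ∅∪{2}={2}
  n18('ead'): parent n7 fail=0; on 'd' 0 → fail=0;  out ∅∪∅=∅
  n4('edea'): parent n3 fail=1; on 'a' 1 → fail=7;  out ∅∪{2}={2}
  n11('baab'): parent n10 fail=0; on 'b' 0 → fail=8;  out ∅∪∅=∅
  n16('bead'): parent n15 fail=7; on 'd' 7 → fail=18;  out ∅∪∅=∅
  n19('eadc'): parent n18 fail=0; on 'c' 0 → fail=6;  out {5}∪{1}={1,5}
  n5('edead'): parent n4 fail=7; on 'd' 7 → fail=18;  out {0}∪∅={0}
  n12('baabd'): parent n11 fail=8; on 'd' 8→0 → fail=0;  out ∅∪∅=∅
  n17('beadc'): parent n16 fail=18; on 'c' 18 → fail=19;  out {4}∪{1,5}={1,4,5}
  n13('baabdd'): parent n12 fail=0; on 'd' 0 → fail=0;  out {3}∪∅={3}

Text stream:
[0] read 'b'  n0⇒n8
[1] read 'b'  n8⇒n8 ·f
[2] read 'c'  n8⇒n6 ·f  → match P1@[2:2]
[3] read 'e'  n6⇒n1 ·f
[4] read 'c'  n1⇒n6 ·f  → match P1@[4:4]
[5] read 'b'  n6⇒n8 ·f
[6] read 'e'  n8⇒n14
[7] read 'a'  n14⇒n15  → match P2@[6:7]
[8] read 'd'  n15⇒n16
[9] read 'c'  n16⇒n17  → match P1@[9:9],P4@[5:9],P5@[6:9]
[10] read 'd'  n17⇒n0 ·f
[11] read 'b'  n0⇒n8
[12] read 'c'  n8⇒n6 ·f  → match P1@[12:12]
[13] read 'e'  n6⇒n1 ·f
[14] read 'a'  n1⇒n7  → match P2@[13:14]
[15] read 'b'  n7⇒n8 ·f
[16] read 'e'  n8⇒n14
[17] read 'c'  n14⇒n6 ·f  → match P1@[17:17]
[18] read 'b'  n6⇒n8 ·f
[19] read 'b'  n8⇒n8 ·f
[20] read 'b'  n8⇒n8 ·f
[21] read 'e'  n8⇒n14
[22] read 'c'  n14⇒n6 ·f  → match P1@[22:22]
[23] read 'e'  n6⇒n1 ·f
[24] read 'a'  n1⇒n7  → match P2@[23:24]
[25] read 'd'  n7⇒n18
[26] read 'c'  n18⇒n19  → match P1@[26:26],P5@[23:26]
[27] read 'd'  n19⇒n0 ·f
[28] read 'd'  n0⇒n0
[29] read 'b'  n0⇒n8
[30] read 'a'  n8⇒n9
[31] read 'a'  n9⇒n10
[32] read 'b'  n10⇒n11
[33] read 'd'  n11⇒n12
[34] read 'd'  n12⇒n13  → match P3@[29:34]
[35] read 'e'  n13⇒n1 ·f
[36] read 'a'  n1⇒n7  → match P2@[35:36]
[37] read 'd'  n7⇒n18
[38] read 'c'  n18⇒n19  → match P1@[38:38],P5@[35:38]
[39] read 'a'  n19⇒n0 ·f
[40] read 'a'  n0⇒n0
[41] read 'a'  n0⇒n0
[42] read 'e'  n0⇒n1
[43] read 'a'  n1⇒n7  → match P2@[42:43]
[44] read 'd'  n7⇒n18
[45] read 'c'  n18⇒n19  → match P1@[45:45],P5@[42:45]
[46] read 'b'  n19⇒n8 ·f
[47] read 'e'  n8⇒n14
[48] read 'b'  n14⇒n8 ·f
[49] read 'e'  n8⇒n14
[50] read 'a'  n14⇒n15  → match P2@[49:50]
[51] read 'd'  n15⇒n16
[52] read 'c'  n16⇒n17  → match P1@[52:52],P4@[48:52],P5@[49:52]
[53] read 'e'  n17⇒n1 ·f
[54] read 'e'  n1⇒n1 ·f
[55] read 'e'  n1⇒n1 ·f
[56] read 'd'  n1⇒n2
[57] read 'e'  n2⇒n3
[58] read 'a'  n3⇒n4  → match P2@[57:58]
[59] read 'd'  n4⇒n5  → match P0@[55:59]
[60] read 'e'  n5⇒n1 ·f
[61] read 'b'  n1⇒n8 ·f
[62] read 'a'  n8⇒n9
[63] read 'a'  n9⇒n10
[64] read 'b'  n10⇒n11
[65] read 'd'  n11⇒n12
[66] read 'd'  n12⇒n13  → match P3@[61:66]
[67] read 'b'  n13⇒n8 ·f
[68] read 'e'  n8⇒n14
[69] read 'a'  n14⇒n15  → match P2@[68:69]
[70] read 'd'  n15⇒n16

Result: [[2,1],[4,1],[7,2],[9,1],[9,4],[9,5],[12,1],[14,2],[17,1],[22,1],[24,2],[26,1],[26,5],[34,3],[36,2],[38,1],[38,5],[43,2],[45,1],[45,5],[50,2],[52,1],[52,4],[52,5],[58,2],[59,0],[66,3],[69,2]]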